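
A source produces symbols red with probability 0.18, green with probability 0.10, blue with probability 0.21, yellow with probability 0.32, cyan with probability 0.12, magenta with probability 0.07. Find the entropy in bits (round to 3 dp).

2.412 bits

H = −Σ pᵢ log₂ pᵢ.
−0.18·log₂(0.18) = 0.4453
−0.10·log₂(0.10) = 0.3322
−0.21·log₂(0.21) = 0.4728
−0.32·log₂(0.32) = 0.5260
−0.12·log₂(0.12) = 0.3671
−0.07·log₂(0.07) = 0.2686
Sum ≈ 2.4120 → 2.412 bits.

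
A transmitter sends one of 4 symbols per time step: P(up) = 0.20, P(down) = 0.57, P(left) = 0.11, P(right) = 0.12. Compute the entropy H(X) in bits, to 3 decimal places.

H = −Σ pᵢ log₂ pᵢ.
−0.20·log₂(0.20) = 0.4644
−0.57·log₂(0.57) = 0.4623
−0.11·log₂(0.11) = 0.3503
−0.12·log₂(0.12) = 0.3671
Sum ≈ 1.6440 → 1.644 bits.

1.644 bits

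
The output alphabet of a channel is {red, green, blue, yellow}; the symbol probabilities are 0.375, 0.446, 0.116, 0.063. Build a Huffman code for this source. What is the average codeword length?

Repeatedly combine the two least-probable nodes; the expected code length is the sum of the merged weights.
merge 63/1000 + 29/250 → 179/1000
merge 179/1000 + 3/8 → 277/500
merge 223/500 + 277/500 → 1
L = 179/1000 + 277/500 + 1 = 1733/1000 = 1.733 bits/symbol.

1.733 bits/symbol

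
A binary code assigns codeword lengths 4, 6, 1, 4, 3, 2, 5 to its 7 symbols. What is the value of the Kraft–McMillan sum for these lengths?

With common denominator 2^6 = 64: Σ 2^(−ℓᵢ) = 4/64 + 1/64 + 32/64 + 4/64 + 8/64 + 16/64 + 2/64 = 67/64 = 1.046875.

1.046875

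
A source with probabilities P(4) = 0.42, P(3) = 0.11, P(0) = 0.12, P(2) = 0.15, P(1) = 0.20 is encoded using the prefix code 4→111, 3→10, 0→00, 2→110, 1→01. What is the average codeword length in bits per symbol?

2.57 bits/symbol

L̄ = Σ pᵢ·ℓᵢ = 0.42·3 + 0.11·2 + 0.12·2 + 0.15·3 + 0.20·2 = 2.57 bits/symbol.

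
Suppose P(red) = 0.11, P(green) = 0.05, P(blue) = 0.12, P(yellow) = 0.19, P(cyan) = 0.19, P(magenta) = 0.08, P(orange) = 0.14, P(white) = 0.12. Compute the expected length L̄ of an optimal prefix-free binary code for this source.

Repeatedly combine the two least-probable nodes; the expected code length is the sum of the merged weights.
merge 1/20 + 2/25 → 13/100
merge 11/100 + 3/25 → 23/100
merge 3/25 + 13/100 → 1/4
merge 7/50 + 19/100 → 33/100
merge 19/100 + 23/100 → 21/50
merge 1/4 + 33/100 → 29/50
merge 21/50 + 29/50 → 1
L = 13/100 + 23/100 + 1/4 + 33/100 + 21/50 + 29/50 + 1 = 147/50 = 2.94 bits/symbol.

2.94 bits/symbol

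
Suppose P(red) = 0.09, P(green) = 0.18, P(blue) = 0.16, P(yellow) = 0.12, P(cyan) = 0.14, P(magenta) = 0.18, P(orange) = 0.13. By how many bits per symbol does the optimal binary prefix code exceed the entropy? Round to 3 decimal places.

0.047 bits

Entropy H = −Σ p log₂ p ≈ 2.7731 bits.
Huffman merges: 9/100+3/25→21/100; 13/100+7/50→27/100; 4/25+9/50→17/50; 9/50+21/100→39/100; 27/100+17/50→61/100; 39/100+61/100→1. L = 141/50 ≈ 2.8200.
L − H = 2.8200 − 2.7731 = 0.047 bits.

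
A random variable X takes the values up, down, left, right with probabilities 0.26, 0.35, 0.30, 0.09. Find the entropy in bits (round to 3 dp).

1.869 bits

H = −Σ pᵢ log₂ pᵢ.
−0.26·log₂(0.26) = 0.5053
−0.35·log₂(0.35) = 0.5301
−0.30·log₂(0.30) = 0.5211
−0.09·log₂(0.09) = 0.3127
Sum ≈ 1.8691 → 1.869 bits.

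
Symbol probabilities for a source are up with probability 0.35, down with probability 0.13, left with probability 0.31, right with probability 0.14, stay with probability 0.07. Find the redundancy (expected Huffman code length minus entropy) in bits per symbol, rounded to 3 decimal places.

Entropy H = −Σ p log₂ p ≈ 2.1022 bits.
Huffman merges: 7/100+13/100→1/5; 7/50+1/5→17/50; 31/100+17/50→13/20; 7/20+13/20→1. L = 219/100 ≈ 2.1900.
L − H = 2.1900 − 2.1022 = 0.088 bits.

0.088 bits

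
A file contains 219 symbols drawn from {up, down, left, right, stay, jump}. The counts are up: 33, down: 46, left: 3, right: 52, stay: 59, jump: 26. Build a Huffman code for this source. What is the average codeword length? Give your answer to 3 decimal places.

Probabilities are the counts divided by 219.
Repeatedly combine the two least-probable nodes; the expected code length is the sum of the merged weights.
merge 1/73 + 26/219 → 29/219
merge 29/219 + 11/73 → 62/219
merge 46/219 + 52/219 → 98/219
merge 59/219 + 62/219 → 121/219
merge 98/219 + 121/219 → 1
L = 29/219 + 62/219 + 98/219 + 121/219 + 1 = 529/219 ≈ 2.416 bits/symbol.

2.416 bits/symbol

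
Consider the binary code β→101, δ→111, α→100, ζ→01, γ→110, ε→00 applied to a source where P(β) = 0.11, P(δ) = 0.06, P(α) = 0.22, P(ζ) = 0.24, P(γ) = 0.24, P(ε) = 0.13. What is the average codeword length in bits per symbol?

L̄ = Σ pᵢ·ℓᵢ = 0.11·3 + 0.06·3 + 0.22·3 + 0.24·2 + 0.24·3 + 0.13·2 = 2.63 bits/symbol.

2.63 bits/symbol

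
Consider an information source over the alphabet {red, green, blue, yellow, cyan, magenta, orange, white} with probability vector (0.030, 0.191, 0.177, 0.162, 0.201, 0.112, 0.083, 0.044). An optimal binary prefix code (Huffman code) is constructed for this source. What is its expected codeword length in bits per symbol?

Repeatedly combine the two least-probable nodes; the expected code length is the sum of the merged weights.
merge 3/100 + 11/250 → 37/500
merge 37/500 + 83/1000 → 157/1000
merge 14/125 + 157/1000 → 269/1000
merge 81/500 + 177/1000 → 339/1000
merge 191/1000 + 201/1000 → 49/125
merge 269/1000 + 339/1000 → 76/125
merge 49/125 + 76/125 → 1
L = 37/500 + 157/1000 + 269/1000 + 339/1000 + 49/125 + 76/125 + 1 = 2839/1000 = 2.839 bits/symbol.

2.839 bits/symbol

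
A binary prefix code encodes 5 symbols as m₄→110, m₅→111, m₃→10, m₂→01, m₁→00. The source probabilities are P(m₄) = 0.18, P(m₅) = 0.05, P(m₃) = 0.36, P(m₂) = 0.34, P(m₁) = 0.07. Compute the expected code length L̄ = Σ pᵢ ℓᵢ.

2.23 bits/symbol

L̄ = Σ pᵢ·ℓᵢ = 0.18·3 + 0.05·3 + 0.36·2 + 0.34·2 + 0.07·2 = 2.23 bits/symbol.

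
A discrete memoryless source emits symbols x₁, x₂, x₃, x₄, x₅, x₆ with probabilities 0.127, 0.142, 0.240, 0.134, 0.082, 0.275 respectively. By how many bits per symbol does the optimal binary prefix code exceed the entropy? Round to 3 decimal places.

Entropy H = −Σ p log₂ p ≈ 2.4687 bits.
Huffman merges: 41/500+127/1000→209/1000; 67/500+71/500→69/250; 209/1000+6/25→449/1000; 11/40+69/250→551/1000; 449/1000+551/1000→1. L = 497/200 ≈ 2.4850.
L − H = 2.4850 − 2.4687 = 0.016 bits.

0.016 bits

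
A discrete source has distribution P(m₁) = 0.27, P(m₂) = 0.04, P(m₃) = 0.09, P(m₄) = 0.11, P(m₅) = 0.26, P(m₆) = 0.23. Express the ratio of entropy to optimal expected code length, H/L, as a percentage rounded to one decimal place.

Entropy H = −Σ p log₂ p ≈ 2.3517 bits.
Huffman merges: 1/25+9/100→13/100; 11/100+13/100→6/25; 23/100+6/25→47/100; 13/50+27/100→53/100; 47/100+53/100→1. L = 237/100 ≈ 2.3700.
Efficiency = H/L = 2.3517/2.3700 = 99.2%.

99.2%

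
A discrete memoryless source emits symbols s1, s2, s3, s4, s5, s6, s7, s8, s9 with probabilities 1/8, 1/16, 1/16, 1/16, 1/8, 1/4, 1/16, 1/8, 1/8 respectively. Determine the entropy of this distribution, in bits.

3 bits

Each probability is a power of 1/2, so log₂(1/p) is an integer.
H = Σ p·log₂(1/p) = 1/8·3 + 1/16·4 + 1/16·4 + 1/16·4 + 1/8·3 + 1/4·2 + 1/16·4 + 1/8·3 + 1/8·3 = 3 bits.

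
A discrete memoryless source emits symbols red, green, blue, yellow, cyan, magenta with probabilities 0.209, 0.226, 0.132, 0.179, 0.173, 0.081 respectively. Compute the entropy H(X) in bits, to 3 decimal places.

H = −Σ pᵢ log₂ pᵢ.
−0.209·log₂(0.209) = 0.4720
−0.226·log₂(0.226) = 0.4849
−0.132·log₂(0.132) = 0.3856
−0.179·log₂(0.179) = 0.4443
−0.173·log₂(0.173) = 0.4379
−0.081·log₂(0.081) = 0.2937
Sum ≈ 2.5184 → 2.518 bits.

2.518 bits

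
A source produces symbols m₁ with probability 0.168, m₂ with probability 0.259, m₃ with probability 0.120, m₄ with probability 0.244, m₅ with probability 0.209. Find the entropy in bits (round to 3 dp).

H = −Σ pᵢ log₂ pᵢ.
−0.168·log₂(0.168) = 0.4323
−0.259·log₂(0.259) = 0.5048
−0.120·log₂(0.120) = 0.3671
−0.244·log₂(0.244) = 0.4966
−0.209·log₂(0.209) = 0.4720
Sum ≈ 2.2728 → 2.273 bits.

2.273 bits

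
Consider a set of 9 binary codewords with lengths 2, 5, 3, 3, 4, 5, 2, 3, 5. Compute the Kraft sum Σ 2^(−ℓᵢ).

1.03125

With common denominator 2^5 = 32: Σ 2^(−ℓᵢ) = 8/32 + 1/32 + 4/32 + 4/32 + 2/32 + 1/32 + 8/32 + 4/32 + 1/32 = 33/32 = 1.03125.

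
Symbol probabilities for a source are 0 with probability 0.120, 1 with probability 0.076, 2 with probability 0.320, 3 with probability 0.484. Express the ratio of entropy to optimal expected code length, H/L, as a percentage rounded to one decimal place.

98.3%

Entropy H = −Σ p log₂ p ≈ 1.6824 bits.
Huffman merges: 19/250+3/25→49/250; 49/250+8/25→129/250; 121/250+129/250→1. L = 214/125 ≈ 1.7120.
Efficiency = H/L = 1.6824/1.7120 = 98.3%.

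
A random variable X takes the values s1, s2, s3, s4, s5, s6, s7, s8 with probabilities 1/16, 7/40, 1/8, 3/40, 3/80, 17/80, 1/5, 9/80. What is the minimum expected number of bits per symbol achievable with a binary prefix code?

Repeatedly combine the two least-probable nodes; the expected code length is the sum of the merged weights.
merge 3/80 + 1/16 → 1/10
merge 3/40 + 1/10 → 7/40
merge 9/80 + 1/8 → 19/80
merge 7/40 + 7/40 → 7/20
merge 1/5 + 17/80 → 33/80
merge 19/80 + 7/20 → 47/80
merge 33/80 + 47/80 → 1
L = 1/10 + 7/40 + 19/80 + 7/20 + 33/80 + 47/80 + 1 = 229/80 = 2.8625 bits/symbol.

2.8625 bits/symbol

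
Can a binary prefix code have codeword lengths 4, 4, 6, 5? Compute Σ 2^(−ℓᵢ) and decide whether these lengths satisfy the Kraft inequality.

0.171875; yes

With common denominator 2^6 = 64: Σ 2^(−ℓᵢ) = 4/64 + 4/64 + 1/64 + 2/64 = 11/64 = 0.171875.
Kraft's inequality requires Σ ≤ 1; here Σ = 0.171875 ≤ 1, so such a prefix code exists.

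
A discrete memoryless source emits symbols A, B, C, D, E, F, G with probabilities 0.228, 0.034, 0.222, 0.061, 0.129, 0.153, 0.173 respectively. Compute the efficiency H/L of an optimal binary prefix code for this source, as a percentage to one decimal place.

Entropy H = −Σ p log₂ p ≈ 2.6138 bits.
Huffman merges: 17/500+61/1000→19/200; 19/200+129/1000→28/125; 153/1000+173/1000→163/500; 111/500+28/125→223/500; 57/250+163/500→277/500; 223/500+277/500→1. L = 529/200 ≈ 2.6450.
Efficiency = H/L = 2.6138/2.6450 = 98.8%.

98.8%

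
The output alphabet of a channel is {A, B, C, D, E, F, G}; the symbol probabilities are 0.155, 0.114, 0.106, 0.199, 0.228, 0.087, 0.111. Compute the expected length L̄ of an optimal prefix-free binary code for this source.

2.766 bits/symbol

Repeatedly combine the two least-probable nodes; the expected code length is the sum of the merged weights.
merge 87/1000 + 53/500 → 193/1000
merge 111/1000 + 57/500 → 9/40
merge 31/200 + 193/1000 → 87/250
merge 199/1000 + 9/40 → 53/125
merge 57/250 + 87/250 → 72/125
merge 53/125 + 72/125 → 1
L = 193/1000 + 9/40 + 87/250 + 53/125 + 72/125 + 1 = 1383/500 = 2.766 bits/symbol.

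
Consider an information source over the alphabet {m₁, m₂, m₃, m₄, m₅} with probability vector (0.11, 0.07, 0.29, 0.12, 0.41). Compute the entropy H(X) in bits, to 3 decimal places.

H = −Σ pᵢ log₂ pᵢ.
−0.11·log₂(0.11) = 0.3503
−0.07·log₂(0.07) = 0.2686
−0.29·log₂(0.29) = 0.5179
−0.12·log₂(0.12) = 0.3671
−0.41·log₂(0.41) = 0.5274
Sum ≈ 2.0312 → 2.031 bits.

2.031 bits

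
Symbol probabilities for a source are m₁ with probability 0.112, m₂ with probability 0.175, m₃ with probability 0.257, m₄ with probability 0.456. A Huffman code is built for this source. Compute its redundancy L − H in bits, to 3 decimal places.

Entropy H = −Σ p log₂ p ≈ 1.8142 bits.
Huffman merges: 14/125+7/40→287/1000; 257/1000+287/1000→68/125; 57/125+68/125→1. L = 1831/1000 ≈ 1.8310.
L − H = 1.8310 − 1.8142 = 0.017 bits.

0.017 bits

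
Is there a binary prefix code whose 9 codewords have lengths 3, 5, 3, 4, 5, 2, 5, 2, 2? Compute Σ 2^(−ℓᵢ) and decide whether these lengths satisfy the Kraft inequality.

With common denominator 2^5 = 32: Σ 2^(−ℓᵢ) = 4/32 + 1/32 + 4/32 + 2/32 + 1/32 + 8/32 + 1/32 + 8/32 + 8/32 = 37/32 = 1.15625.
Kraft's inequality requires Σ ≤ 1; here Σ = 1.15625 > 1, so no such prefix code exists.

1.15625; no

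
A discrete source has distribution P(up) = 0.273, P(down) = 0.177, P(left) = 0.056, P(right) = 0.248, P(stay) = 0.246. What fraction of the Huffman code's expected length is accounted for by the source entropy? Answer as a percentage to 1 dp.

97.8%

Entropy H = −Σ p log₂ p ≈ 2.1830 bits.
Huffman merges: 7/125+177/1000→233/1000; 233/1000+123/500→479/1000; 31/125+273/1000→521/1000; 479/1000+521/1000→1. L = 2233/1000 ≈ 2.2330.
Efficiency = H/L = 2.1830/2.2330 = 97.8%.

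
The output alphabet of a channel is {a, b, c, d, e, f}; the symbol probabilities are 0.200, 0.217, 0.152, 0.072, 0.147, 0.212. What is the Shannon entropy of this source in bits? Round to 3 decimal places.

H = −Σ pᵢ log₂ pᵢ.
−0.200·log₂(0.200) = 0.4644
−0.217·log₂(0.217) = 0.4783
−0.152·log₂(0.152) = 0.4131
−0.072·log₂(0.072) = 0.2733
−0.147·log₂(0.147) = 0.4066
−0.212·log₂(0.212) = 0.4744
Sum ≈ 2.5102 → 2.510 bits.

2.510 bits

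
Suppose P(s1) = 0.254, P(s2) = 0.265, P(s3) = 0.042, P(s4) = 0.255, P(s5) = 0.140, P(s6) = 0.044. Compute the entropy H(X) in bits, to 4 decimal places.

2.3001 bits

H = −Σ pᵢ log₂ pᵢ.
−0.254·log₂(0.254) = 0.5022
−0.265·log₂(0.265) = 0.5077
−0.042·log₂(0.042) = 0.1921
−0.255·log₂(0.255) = 0.5027
−0.140·log₂(0.140) = 0.3971
−0.044·log₂(0.044) = 0.1983
Sum ≈ 2.3001 → 2.3001 bits.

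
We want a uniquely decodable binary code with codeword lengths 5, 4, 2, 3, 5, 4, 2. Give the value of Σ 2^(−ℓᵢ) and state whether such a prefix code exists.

0.8125; yes

With common denominator 2^5 = 32: Σ 2^(−ℓᵢ) = 1/32 + 2/32 + 8/32 + 4/32 + 1/32 + 2/32 + 8/32 = 26/32 = 0.8125.
Kraft's inequality requires Σ ≤ 1; here Σ = 0.8125 ≤ 1, so such a prefix code exists.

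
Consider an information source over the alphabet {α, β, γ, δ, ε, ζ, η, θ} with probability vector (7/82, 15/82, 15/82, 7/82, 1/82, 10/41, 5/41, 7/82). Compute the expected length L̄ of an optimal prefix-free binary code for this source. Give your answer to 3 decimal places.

2.841 bits/symbol

Repeatedly combine the two least-probable nodes; the expected code length is the sum of the merged weights.
merge 1/82 + 7/82 → 4/41
merge 7/82 + 7/82 → 7/41
merge 4/41 + 5/41 → 9/41
merge 7/41 + 15/82 → 29/82
merge 15/82 + 9/41 → 33/82
merge 10/41 + 29/82 → 49/82
merge 33/82 + 49/82 → 1
L = 4/41 + 7/41 + 9/41 + 29/82 + 33/82 + 49/82 + 1 = 233/82 ≈ 2.841 bits/symbol.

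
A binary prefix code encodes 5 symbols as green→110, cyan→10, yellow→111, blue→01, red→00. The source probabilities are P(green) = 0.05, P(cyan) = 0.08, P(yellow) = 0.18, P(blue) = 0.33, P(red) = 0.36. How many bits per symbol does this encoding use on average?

2.23 bits/symbol

L̄ = Σ pᵢ·ℓᵢ = 0.05·3 + 0.08·2 + 0.18·3 + 0.33·2 + 0.36·2 = 2.23 bits/symbol.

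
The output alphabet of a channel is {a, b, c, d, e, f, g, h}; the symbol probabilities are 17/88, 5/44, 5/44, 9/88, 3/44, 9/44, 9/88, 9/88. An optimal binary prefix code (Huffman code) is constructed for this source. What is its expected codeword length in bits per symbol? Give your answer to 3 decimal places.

2.966 bits/symbol

Repeatedly combine the two least-probable nodes; the expected code length is the sum of the merged weights.
merge 3/44 + 9/88 → 15/88
merge 9/88 + 9/88 → 9/44
merge 5/44 + 5/44 → 5/22
merge 15/88 + 17/88 → 4/11
merge 9/44 + 9/44 → 9/22
merge 5/22 + 4/11 → 13/22
merge 9/22 + 13/22 → 1
L = 15/88 + 9/44 + 5/22 + 4/11 + 9/22 + 13/22 + 1 = 261/88 ≈ 2.966 bits/symbol.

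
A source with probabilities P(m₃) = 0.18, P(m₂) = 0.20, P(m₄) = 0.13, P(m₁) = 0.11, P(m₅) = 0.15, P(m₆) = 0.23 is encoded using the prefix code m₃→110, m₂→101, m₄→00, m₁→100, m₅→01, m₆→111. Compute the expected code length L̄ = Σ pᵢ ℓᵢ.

L̄ = Σ pᵢ·ℓᵢ = 0.18·3 + 0.20·3 + 0.13·2 + 0.11·3 + 0.15·2 + 0.23·3 = 2.72 bits/symbol.

2.72 bits/symbol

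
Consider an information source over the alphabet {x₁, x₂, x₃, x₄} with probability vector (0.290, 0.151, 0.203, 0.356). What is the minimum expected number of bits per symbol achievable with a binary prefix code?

Repeatedly combine the two least-probable nodes; the expected code length is the sum of the merged weights.
merge 151/1000 + 203/1000 → 177/500
merge 29/100 + 177/500 → 161/250
merge 89/250 + 161/250 → 1
L = 177/500 + 161/250 + 1 = 999/500 = 1.998 bits/symbol.

1.998 bits/symbol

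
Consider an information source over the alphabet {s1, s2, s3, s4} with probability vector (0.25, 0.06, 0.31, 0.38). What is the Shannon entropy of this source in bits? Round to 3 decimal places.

1.798 bits

H = −Σ pᵢ log₂ pᵢ.
−0.25·log₂(0.25) = 0.5000
−0.06·log₂(0.06) = 0.2435
−0.31·log₂(0.31) = 0.5238
−0.38·log₂(0.38) = 0.5305
Sum ≈ 1.7978 → 1.798 bits.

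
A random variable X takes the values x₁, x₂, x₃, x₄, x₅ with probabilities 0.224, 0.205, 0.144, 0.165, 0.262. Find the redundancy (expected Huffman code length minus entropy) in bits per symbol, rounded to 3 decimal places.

Entropy H = −Σ p log₂ p ≈ 2.2900 bits.
Huffman merges: 18/125+33/200→309/1000; 41/200+28/125→429/1000; 131/500+309/1000→571/1000; 429/1000+571/1000→1. L = 2309/1000 ≈ 2.3090.
L − H = 2.3090 − 2.2900 = 0.019 bits.

0.019 bits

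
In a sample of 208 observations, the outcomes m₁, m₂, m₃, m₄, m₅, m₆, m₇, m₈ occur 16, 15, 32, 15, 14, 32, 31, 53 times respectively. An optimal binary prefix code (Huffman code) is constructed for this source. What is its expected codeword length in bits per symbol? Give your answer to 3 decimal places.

2.880 bits/symbol

Probabilities are the counts divided by 208.
Repeatedly combine the two least-probable nodes; the expected code length is the sum of the merged weights.
merge 7/104 + 15/208 → 29/208
merge 15/208 + 1/13 → 31/208
merge 29/208 + 31/208 → 15/52
merge 31/208 + 2/13 → 63/208
merge 2/13 + 53/208 → 85/208
merge 15/52 + 63/208 → 123/208
merge 85/208 + 123/208 → 1
L = 29/208 + 31/208 + 15/52 + 63/208 + 85/208 + 123/208 + 1 = 599/208 ≈ 2.880 bits/symbol.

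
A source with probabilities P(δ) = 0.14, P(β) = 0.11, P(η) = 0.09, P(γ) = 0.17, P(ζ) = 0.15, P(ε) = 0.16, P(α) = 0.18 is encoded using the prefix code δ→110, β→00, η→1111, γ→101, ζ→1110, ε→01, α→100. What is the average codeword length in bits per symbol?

2.97 bits/symbol

L̄ = Σ pᵢ·ℓᵢ = 0.14·3 + 0.11·2 + 0.09·4 + 0.17·3 + 0.15·4 + 0.16·2 + 0.18·3 = 2.97 bits/symbol.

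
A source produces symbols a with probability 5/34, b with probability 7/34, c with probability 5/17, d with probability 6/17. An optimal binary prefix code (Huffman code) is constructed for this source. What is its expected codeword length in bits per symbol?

2 bits/symbol

Repeatedly combine the two least-probable nodes; the expected code length is the sum of the merged weights.
merge 5/34 + 7/34 → 6/17
merge 5/17 + 6/17 → 11/17
merge 6/17 + 11/17 → 1
L = 6/17 + 11/17 + 1 = 2 bits/symbol.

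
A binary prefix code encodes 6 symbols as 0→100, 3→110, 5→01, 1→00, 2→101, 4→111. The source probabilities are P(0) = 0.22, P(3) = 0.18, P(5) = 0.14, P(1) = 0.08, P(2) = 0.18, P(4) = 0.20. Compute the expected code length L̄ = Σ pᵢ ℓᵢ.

2.78 bits/symbol

L̄ = Σ pᵢ·ℓᵢ = 0.22·3 + 0.18·3 + 0.14·2 + 0.08·2 + 0.18·3 + 0.20·3 = 2.78 bits/symbol.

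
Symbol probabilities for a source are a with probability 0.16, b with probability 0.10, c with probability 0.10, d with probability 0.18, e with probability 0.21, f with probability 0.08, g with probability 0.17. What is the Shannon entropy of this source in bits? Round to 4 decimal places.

H = −Σ pᵢ log₂ pᵢ.
−0.16·log₂(0.16) = 0.4230
−0.10·log₂(0.10) = 0.3322
−0.10·log₂(0.10) = 0.3322
−0.18·log₂(0.18) = 0.4453
−0.21·log₂(0.21) = 0.4728
−0.08·log₂(0.08) = 0.2915
−0.17·log₂(0.17) = 0.4346
Sum ≈ 2.7316 → 2.7316 bits.

2.7316 bits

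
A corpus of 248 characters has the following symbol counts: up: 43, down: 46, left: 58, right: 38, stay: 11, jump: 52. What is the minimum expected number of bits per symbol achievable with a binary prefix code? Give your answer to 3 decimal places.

2.556 bits/symbol

Probabilities are the counts divided by 248.
Repeatedly combine the two least-probable nodes; the expected code length is the sum of the merged weights.
merge 11/248 + 19/124 → 49/248
merge 43/248 + 23/124 → 89/248
merge 49/248 + 13/62 → 101/248
merge 29/124 + 89/248 → 147/248
merge 101/248 + 147/248 → 1
L = 49/248 + 89/248 + 101/248 + 147/248 + 1 = 317/124 ≈ 2.556 bits/symbol.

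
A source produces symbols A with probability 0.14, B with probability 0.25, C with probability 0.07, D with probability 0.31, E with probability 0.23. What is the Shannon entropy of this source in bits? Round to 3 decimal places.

2.177 bits

H = −Σ pᵢ log₂ pᵢ.
−0.14·log₂(0.14) = 0.3971
−0.25·log₂(0.25) = 0.5000
−0.07·log₂(0.07) = 0.2686
−0.31·log₂(0.31) = 0.5238
−0.23·log₂(0.23) = 0.4877
Sum ≈ 2.1771 → 2.177 bits.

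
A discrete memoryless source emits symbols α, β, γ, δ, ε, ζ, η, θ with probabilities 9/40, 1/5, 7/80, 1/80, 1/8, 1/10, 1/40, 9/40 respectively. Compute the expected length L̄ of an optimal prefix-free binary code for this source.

2.7125 bits/symbol

Repeatedly combine the two least-probable nodes; the expected code length is the sum of the merged weights.
merge 1/80 + 1/40 → 3/80
merge 3/80 + 7/80 → 1/8
merge 1/10 + 1/8 → 9/40
merge 1/8 + 1/5 → 13/40
merge 9/40 + 9/40 → 9/20
merge 9/40 + 13/40 → 11/20
merge 9/20 + 11/20 → 1
L = 3/80 + 1/8 + 9/40 + 13/40 + 9/20 + 11/20 + 1 = 217/80 = 2.7125 bits/symbol.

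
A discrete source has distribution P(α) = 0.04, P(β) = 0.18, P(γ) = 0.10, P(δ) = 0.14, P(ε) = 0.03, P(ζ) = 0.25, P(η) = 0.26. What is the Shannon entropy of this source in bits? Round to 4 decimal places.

H = −Σ pᵢ log₂ pᵢ.
−0.04·log₂(0.04) = 0.1858
−0.18·log₂(0.18) = 0.4453
−0.10·log₂(0.10) = 0.3322
−0.14·log₂(0.14) = 0.3971
−0.03·log₂(0.03) = 0.1518
−0.25·log₂(0.25) = 0.5000
−0.26·log₂(0.26) = 0.5053
Sum ≈ 2.5174 → 2.5174 bits.

2.5174 bits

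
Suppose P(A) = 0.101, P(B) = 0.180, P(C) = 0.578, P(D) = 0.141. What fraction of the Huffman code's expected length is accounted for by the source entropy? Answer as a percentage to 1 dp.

98.3%

Entropy H = −Σ p log₂ p ≈ 1.6350 bits.
Huffman merges: 101/1000+141/1000→121/500; 9/50+121/500→211/500; 211/500+289/500→1. L = 208/125 ≈ 1.6640.
Efficiency = H/L = 1.6350/1.6640 = 98.3%.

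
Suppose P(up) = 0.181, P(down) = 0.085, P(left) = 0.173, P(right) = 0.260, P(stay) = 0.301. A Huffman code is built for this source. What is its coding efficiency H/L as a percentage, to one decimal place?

98.0%

Entropy H = −Σ p log₂ p ≈ 2.2132 bits.
Huffman merges: 17/200+173/1000→129/500; 181/1000+129/500→439/1000; 13/50+301/1000→561/1000; 439/1000+561/1000→1. L = 1129/500 ≈ 2.2580.
Efficiency = H/L = 2.2132/2.2580 = 98.0%.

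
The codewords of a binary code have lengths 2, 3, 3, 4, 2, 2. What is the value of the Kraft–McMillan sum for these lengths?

With common denominator 2^4 = 16: Σ 2^(−ℓᵢ) = 4/16 + 2/16 + 2/16 + 1/16 + 4/16 + 4/16 = 17/16 = 1.0625.

1.0625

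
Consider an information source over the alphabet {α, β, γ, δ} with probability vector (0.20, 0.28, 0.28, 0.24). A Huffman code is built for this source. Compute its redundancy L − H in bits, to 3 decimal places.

Entropy H = −Σ p log₂ p ≈ 1.9870 bits.
Huffman merges: 1/5+6/25→11/25; 7/25+7/25→14/25; 11/25+14/25→1. L = 2 ≈ 2.0000.
L − H = 2.0000 − 1.9870 = 0.013 bits.

0.013 bits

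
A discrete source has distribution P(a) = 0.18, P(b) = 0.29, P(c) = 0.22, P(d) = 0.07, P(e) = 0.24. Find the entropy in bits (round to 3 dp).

2.206 bits

H = −Σ pᵢ log₂ pᵢ.
−0.18·log₂(0.18) = 0.4453
−0.29·log₂(0.29) = 0.5179
−0.22·log₂(0.22) = 0.4806
−0.07·log₂(0.07) = 0.2686
−0.24·log₂(0.24) = 0.4941
Sum ≈ 2.2065 → 2.206 bits.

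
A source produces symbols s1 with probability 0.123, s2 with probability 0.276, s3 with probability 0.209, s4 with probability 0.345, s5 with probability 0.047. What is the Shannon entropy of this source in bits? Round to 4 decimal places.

H = −Σ pᵢ log₂ pᵢ.
−0.123·log₂(0.123) = 0.3719
−0.276·log₂(0.276) = 0.5126
−0.209·log₂(0.209) = 0.4720
−0.345·log₂(0.345) = 0.5297
−0.047·log₂(0.047) = 0.2073
Sum ≈ 2.0935 → 2.0935 bits.

2.0935 bits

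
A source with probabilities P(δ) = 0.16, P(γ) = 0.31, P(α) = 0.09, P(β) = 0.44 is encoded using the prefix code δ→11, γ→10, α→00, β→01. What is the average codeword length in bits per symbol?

L̄ = Σ pᵢ·ℓᵢ = 0.16·2 + 0.31·2 + 0.09·2 + 0.44·2 = 2 bits/symbol.

2 bits/symbol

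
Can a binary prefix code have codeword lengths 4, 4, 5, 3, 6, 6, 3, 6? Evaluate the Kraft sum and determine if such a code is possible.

0.453125; yes

With common denominator 2^6 = 64: Σ 2^(−ℓᵢ) = 4/64 + 4/64 + 2/64 + 8/64 + 1/64 + 1/64 + 8/64 + 1/64 = 29/64 = 0.453125.
Kraft's inequality requires Σ ≤ 1; here Σ = 0.453125 ≤ 1, so such a prefix code exists.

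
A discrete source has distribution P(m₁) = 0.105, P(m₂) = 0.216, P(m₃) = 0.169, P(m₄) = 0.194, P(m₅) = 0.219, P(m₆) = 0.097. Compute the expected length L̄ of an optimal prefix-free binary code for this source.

Repeatedly combine the two least-probable nodes; the expected code length is the sum of the merged weights.
merge 97/1000 + 21/200 → 101/500
merge 169/1000 + 97/500 → 363/1000
merge 101/500 + 27/125 → 209/500
merge 219/1000 + 363/1000 → 291/500
merge 209/500 + 291/500 → 1
L = 101/500 + 363/1000 + 209/500 + 291/500 + 1 = 513/200 = 2.565 bits/symbol.

2.565 bits/symbol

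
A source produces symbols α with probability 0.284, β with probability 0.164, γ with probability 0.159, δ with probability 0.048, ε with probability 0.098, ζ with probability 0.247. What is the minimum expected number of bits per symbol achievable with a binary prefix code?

Repeatedly combine the two least-probable nodes; the expected code length is the sum of the merged weights.
merge 6/125 + 49/500 → 73/500
merge 73/500 + 159/1000 → 61/200
merge 41/250 + 247/1000 → 411/1000
merge 71/250 + 61/200 → 589/1000
merge 411/1000 + 589/1000 → 1
L = 73/500 + 61/200 + 411/1000 + 589/1000 + 1 = 2451/1000 = 2.451 bits/symbol.

2.451 bits/symbol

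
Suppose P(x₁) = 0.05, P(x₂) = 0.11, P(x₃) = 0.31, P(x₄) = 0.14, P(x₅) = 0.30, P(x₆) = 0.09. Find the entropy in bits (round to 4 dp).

H = −Σ pᵢ log₂ pᵢ.
−0.05·log₂(0.05) = 0.2161
−0.11·log₂(0.11) = 0.3503
−0.31·log₂(0.31) = 0.5238
−0.14·log₂(0.14) = 0.3971
−0.30·log₂(0.30) = 0.5211
−0.09·log₂(0.09) = 0.3127
Sum ≈ 2.3210 → 2.3210 bits.

2.3210 bits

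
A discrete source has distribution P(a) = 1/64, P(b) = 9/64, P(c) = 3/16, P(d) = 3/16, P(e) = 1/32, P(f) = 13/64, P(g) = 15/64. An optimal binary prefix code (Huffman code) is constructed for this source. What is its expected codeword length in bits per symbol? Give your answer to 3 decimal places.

2.609 bits/symbol

Repeatedly combine the two least-probable nodes; the expected code length is the sum of the merged weights.
merge 1/64 + 1/32 → 3/64
merge 3/64 + 9/64 → 3/16
merge 3/16 + 3/16 → 3/8
merge 3/16 + 13/64 → 25/64
merge 15/64 + 3/8 → 39/64
merge 25/64 + 39/64 → 1
L = 3/64 + 3/16 + 3/8 + 25/64 + 39/64 + 1 = 167/64 ≈ 2.609 bits/symbol.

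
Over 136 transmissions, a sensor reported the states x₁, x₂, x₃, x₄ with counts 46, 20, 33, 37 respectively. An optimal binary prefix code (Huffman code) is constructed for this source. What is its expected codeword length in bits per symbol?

Probabilities are the counts divided by 136.
Repeatedly combine the two least-probable nodes; the expected code length is the sum of the merged weights.
merge 5/34 + 33/136 → 53/136
merge 37/136 + 23/68 → 83/136
merge 53/136 + 83/136 → 1
L = 53/136 + 83/136 + 1 = 2 bits/symbol.

2 bits/symbol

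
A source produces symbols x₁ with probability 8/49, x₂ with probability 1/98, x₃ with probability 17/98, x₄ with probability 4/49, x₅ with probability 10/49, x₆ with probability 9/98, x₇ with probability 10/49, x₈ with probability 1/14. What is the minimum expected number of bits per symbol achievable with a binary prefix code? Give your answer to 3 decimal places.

2.837 bits/symbol

Repeatedly combine the two least-probable nodes; the expected code length is the sum of the merged weights.
merge 1/98 + 1/14 → 4/49
merge 4/49 + 4/49 → 8/49
merge 9/98 + 8/49 → 25/98
merge 8/49 + 17/98 → 33/98
merge 10/49 + 10/49 → 20/49
merge 25/98 + 33/98 → 29/49
merge 20/49 + 29/49 → 1
L = 4/49 + 8/49 + 25/98 + 33/98 + 20/49 + 29/49 + 1 = 139/49 ≈ 2.837 bits/symbol.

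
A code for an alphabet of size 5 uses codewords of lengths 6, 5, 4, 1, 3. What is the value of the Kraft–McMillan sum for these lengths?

With common denominator 2^6 = 64: Σ 2^(−ℓᵢ) = 1/64 + 2/64 + 4/64 + 32/64 + 8/64 = 47/64 = 0.734375.

0.734375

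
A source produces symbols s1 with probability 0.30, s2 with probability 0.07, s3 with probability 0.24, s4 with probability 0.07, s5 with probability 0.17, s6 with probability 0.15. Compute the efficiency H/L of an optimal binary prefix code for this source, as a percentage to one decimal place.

98.7%

Entropy H = −Σ p log₂ p ≈ 2.3975 bits.
Huffman merges: 7/100+7/100→7/50; 7/50+3/20→29/100; 17/100+6/25→41/100; 29/100+3/10→59/100; 41/100+59/100→1. L = 243/100 ≈ 2.4300.
Efficiency = H/L = 2.3975/2.4300 = 98.7%.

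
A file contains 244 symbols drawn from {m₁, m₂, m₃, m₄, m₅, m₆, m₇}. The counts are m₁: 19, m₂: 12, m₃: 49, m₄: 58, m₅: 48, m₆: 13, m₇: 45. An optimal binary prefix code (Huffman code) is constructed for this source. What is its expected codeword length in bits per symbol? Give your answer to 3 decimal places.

Probabilities are the counts divided by 244.
Repeatedly combine the two least-probable nodes; the expected code length is the sum of the merged weights.
merge 3/61 + 13/244 → 25/244
merge 19/244 + 25/244 → 11/61
merge 11/61 + 45/244 → 89/244
merge 12/61 + 49/244 → 97/244
merge 29/122 + 89/244 → 147/244
merge 97/244 + 147/244 → 1
L = 25/244 + 11/61 + 89/244 + 97/244 + 147/244 + 1 = 323/122 ≈ 2.648 bits/symbol.

2.648 bits/symbol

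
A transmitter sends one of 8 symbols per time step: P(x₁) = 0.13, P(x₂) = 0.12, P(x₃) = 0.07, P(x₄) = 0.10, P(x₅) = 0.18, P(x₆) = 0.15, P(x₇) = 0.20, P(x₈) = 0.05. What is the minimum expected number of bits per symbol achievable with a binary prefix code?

2.92 bits/symbol

Repeatedly combine the two least-probable nodes; the expected code length is the sum of the merged weights.
merge 1/20 + 7/100 → 3/25
merge 1/10 + 3/25 → 11/50
merge 3/25 + 13/100 → 1/4
merge 3/20 + 9/50 → 33/100
merge 1/5 + 11/50 → 21/50
merge 1/4 + 33/100 → 29/50
merge 21/50 + 29/50 → 1
L = 3/25 + 11/50 + 1/4 + 33/100 + 21/50 + 29/50 + 1 = 73/25 = 2.92 bits/symbol.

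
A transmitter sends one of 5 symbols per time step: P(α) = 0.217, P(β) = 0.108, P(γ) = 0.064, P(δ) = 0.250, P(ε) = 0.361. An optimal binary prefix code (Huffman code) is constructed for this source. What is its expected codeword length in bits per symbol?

Repeatedly combine the two least-probable nodes; the expected code length is the sum of the merged weights.
merge 8/125 + 27/250 → 43/250
merge 43/250 + 217/1000 → 389/1000
merge 1/4 + 361/1000 → 611/1000
merge 389/1000 + 611/1000 → 1
L = 43/250 + 389/1000 + 611/1000 + 1 = 543/250 = 2.172 bits/symbol.

2.172 bits/symbol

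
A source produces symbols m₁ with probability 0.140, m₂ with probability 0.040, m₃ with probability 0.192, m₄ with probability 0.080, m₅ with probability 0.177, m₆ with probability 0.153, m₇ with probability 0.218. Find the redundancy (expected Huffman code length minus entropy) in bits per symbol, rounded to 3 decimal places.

0.043 bits

Entropy H = −Σ p log₂ p ≈ 2.6671 bits.
Huffman merges: 1/25+2/25→3/25; 3/25+7/50→13/50; 153/1000+177/1000→33/100; 24/125+109/500→41/100; 13/50+33/100→59/100; 41/100+59/100→1. L = 271/100 ≈ 2.7100.
L − H = 2.7100 − 2.6671 = 0.043 bits.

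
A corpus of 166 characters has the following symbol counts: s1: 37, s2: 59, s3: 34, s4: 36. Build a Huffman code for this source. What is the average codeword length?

2 bits/symbol

Probabilities are the counts divided by 166.
Repeatedly combine the two least-probable nodes; the expected code length is the sum of the merged weights.
merge 17/83 + 18/83 → 35/83
merge 37/166 + 59/166 → 48/83
merge 35/83 + 48/83 → 1
L = 35/83 + 48/83 + 1 = 2 bits/symbol.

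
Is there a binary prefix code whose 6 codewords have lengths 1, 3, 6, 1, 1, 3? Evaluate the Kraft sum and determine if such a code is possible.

1.765625; no

With common denominator 2^6 = 64: Σ 2^(−ℓᵢ) = 32/64 + 8/64 + 1/64 + 32/64 + 32/64 + 8/64 = 113/64 = 1.765625.
Kraft's inequality requires Σ ≤ 1; here Σ = 1.765625 > 1, so no such prefix code exists.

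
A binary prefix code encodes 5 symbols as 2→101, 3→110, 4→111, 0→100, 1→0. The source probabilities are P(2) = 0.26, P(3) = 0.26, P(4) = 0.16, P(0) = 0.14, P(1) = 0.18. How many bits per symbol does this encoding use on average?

L̄ = Σ pᵢ·ℓᵢ = 0.26·3 + 0.26·3 + 0.16·3 + 0.14·3 + 0.18·1 = 2.64 bits/symbol.

2.64 bits/symbol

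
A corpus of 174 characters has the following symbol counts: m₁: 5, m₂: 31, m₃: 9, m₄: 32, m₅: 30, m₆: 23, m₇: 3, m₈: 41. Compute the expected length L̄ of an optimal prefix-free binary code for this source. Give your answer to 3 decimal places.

Probabilities are the counts divided by 174.
Repeatedly combine the two least-probable nodes; the expected code length is the sum of the merged weights.
merge 1/58 + 5/174 → 4/87
merge 4/87 + 3/58 → 17/174
merge 17/174 + 23/174 → 20/87
merge 5/29 + 31/174 → 61/174
merge 16/87 + 20/87 → 12/29
merge 41/174 + 61/174 → 17/29
merge 12/29 + 17/29 → 1
L = 4/87 + 17/174 + 20/87 + 61/174 + 12/29 + 17/29 + 1 = 79/29 ≈ 2.724 bits/symbol.

2.724 bits/symbol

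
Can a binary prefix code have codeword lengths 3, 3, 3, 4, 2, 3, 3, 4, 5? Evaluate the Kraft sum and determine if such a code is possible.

With common denominator 2^5 = 32: Σ 2^(−ℓᵢ) = 4/32 + 4/32 + 4/32 + 2/32 + 8/32 + 4/32 + 4/32 + 2/32 + 1/32 = 33/32 = 1.03125.
Kraft's inequality requires Σ ≤ 1; here Σ = 1.03125 > 1, so no such prefix code exists.

1.03125; no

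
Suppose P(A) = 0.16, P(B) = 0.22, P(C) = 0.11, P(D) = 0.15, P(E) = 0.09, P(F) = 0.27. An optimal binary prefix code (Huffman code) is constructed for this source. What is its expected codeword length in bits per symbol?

Repeatedly combine the two least-probable nodes; the expected code length is the sum of the merged weights.
merge 9/100 + 11/100 → 1/5
merge 3/20 + 4/25 → 31/100
merge 1/5 + 11/50 → 21/50
merge 27/100 + 31/100 → 29/50
merge 21/50 + 29/50 → 1
L = 1/5 + 31/100 + 21/50 + 29/50 + 1 = 251/100 = 2.51 bits/symbol.

2.51 bits/symbol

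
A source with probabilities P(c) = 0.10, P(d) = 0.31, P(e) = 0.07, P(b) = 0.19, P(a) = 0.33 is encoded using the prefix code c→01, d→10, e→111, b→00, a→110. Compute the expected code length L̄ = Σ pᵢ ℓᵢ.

L̄ = Σ pᵢ·ℓᵢ = 0.10·2 + 0.31·2 + 0.07·3 + 0.19·2 + 0.33·3 = 2.4 bits/symbol.

2.4 bits/symbol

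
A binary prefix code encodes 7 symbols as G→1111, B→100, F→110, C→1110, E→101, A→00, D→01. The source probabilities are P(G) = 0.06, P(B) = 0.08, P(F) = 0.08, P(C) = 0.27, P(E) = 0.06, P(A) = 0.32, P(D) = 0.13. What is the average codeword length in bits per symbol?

L̄ = Σ pᵢ·ℓᵢ = 0.06·4 + 0.08·3 + 0.08·3 + 0.27·4 + 0.06·3 + 0.32·2 + 0.13·2 = 2.88 bits/symbol.

2.88 bits/symbol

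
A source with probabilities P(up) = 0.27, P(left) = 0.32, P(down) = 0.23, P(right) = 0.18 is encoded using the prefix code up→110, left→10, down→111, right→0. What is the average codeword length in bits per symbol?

L̄ = Σ pᵢ·ℓᵢ = 0.27·3 + 0.32·2 + 0.23·3 + 0.18·1 = 2.32 bits/symbol.

2.32 bits/symbol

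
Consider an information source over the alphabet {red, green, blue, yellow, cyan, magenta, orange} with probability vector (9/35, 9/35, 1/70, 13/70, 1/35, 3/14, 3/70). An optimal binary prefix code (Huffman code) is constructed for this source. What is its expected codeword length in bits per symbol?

2.4 bits/symbol

Repeatedly combine the two least-probable nodes; the expected code length is the sum of the merged weights.
merge 1/70 + 1/35 → 3/70
merge 3/70 + 3/70 → 3/35
merge 3/35 + 13/70 → 19/70
merge 3/14 + 9/35 → 33/70
merge 9/35 + 19/70 → 37/70
merge 33/70 + 37/70 → 1
L = 3/70 + 3/35 + 19/70 + 33/70 + 37/70 + 1 = 12/5 = 2.4 bits/symbol.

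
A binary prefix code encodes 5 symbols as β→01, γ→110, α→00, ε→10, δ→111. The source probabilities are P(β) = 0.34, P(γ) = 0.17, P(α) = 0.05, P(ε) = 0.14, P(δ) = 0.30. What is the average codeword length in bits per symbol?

L̄ = Σ pᵢ·ℓᵢ = 0.34·2 + 0.17·3 + 0.05·2 + 0.14·2 + 0.30·3 = 2.47 bits/symbol.

2.47 bits/symbol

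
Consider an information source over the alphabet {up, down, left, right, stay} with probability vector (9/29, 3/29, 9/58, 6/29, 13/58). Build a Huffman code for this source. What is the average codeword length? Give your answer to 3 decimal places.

Repeatedly combine the two least-probable nodes; the expected code length is the sum of the merged weights.
merge 3/29 + 9/58 → 15/58
merge 6/29 + 13/58 → 25/58
merge 15/58 + 9/29 → 33/58
merge 25/58 + 33/58 → 1
L = 15/58 + 25/58 + 33/58 + 1 = 131/58 ≈ 2.259 bits/symbol.

2.259 bits/symbol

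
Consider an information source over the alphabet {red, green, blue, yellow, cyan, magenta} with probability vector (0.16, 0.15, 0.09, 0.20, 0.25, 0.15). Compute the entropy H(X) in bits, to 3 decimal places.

2.521 bits

H = −Σ pᵢ log₂ pᵢ.
−0.16·log₂(0.16) = 0.4230
−0.15·log₂(0.15) = 0.4105
−0.09·log₂(0.09) = 0.3127
−0.20·log₂(0.20) = 0.4644
−0.25·log₂(0.25) = 0.5000
−0.15·log₂(0.15) = 0.4105
Sum ≈ 2.5211 → 2.521 bits.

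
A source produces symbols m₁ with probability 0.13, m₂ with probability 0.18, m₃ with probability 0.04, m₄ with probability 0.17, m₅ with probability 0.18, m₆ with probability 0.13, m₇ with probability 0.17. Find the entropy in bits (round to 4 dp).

2.7108 bits

H = −Σ pᵢ log₂ pᵢ.
−0.13·log₂(0.13) = 0.3826
−0.18·log₂(0.18) = 0.4453
−0.04·log₂(0.04) = 0.1858
−0.17·log₂(0.17) = 0.4346
−0.18·log₂(0.18) = 0.4453
−0.13·log₂(0.13) = 0.3826
−0.17·log₂(0.17) = 0.4346
Sum ≈ 2.7108 → 2.7108 bits.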